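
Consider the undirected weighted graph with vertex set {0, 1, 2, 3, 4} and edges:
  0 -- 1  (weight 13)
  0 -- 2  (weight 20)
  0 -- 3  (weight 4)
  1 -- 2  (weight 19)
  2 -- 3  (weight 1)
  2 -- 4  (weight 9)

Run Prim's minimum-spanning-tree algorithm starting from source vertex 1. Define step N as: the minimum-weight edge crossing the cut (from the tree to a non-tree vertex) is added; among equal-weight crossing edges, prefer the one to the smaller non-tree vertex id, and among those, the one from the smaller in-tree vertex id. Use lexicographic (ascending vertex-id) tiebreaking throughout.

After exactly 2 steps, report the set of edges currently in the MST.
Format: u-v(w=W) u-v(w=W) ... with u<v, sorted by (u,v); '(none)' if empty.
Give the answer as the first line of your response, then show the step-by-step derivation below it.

0-1(w=13) 0-3(w=4)

step 1: add edge 0-1 (w=13); MST = {0-1(w=13)}
step 2: add edge 0-3 (w=4); MST = {0-1(w=13) 0-3(w=4)}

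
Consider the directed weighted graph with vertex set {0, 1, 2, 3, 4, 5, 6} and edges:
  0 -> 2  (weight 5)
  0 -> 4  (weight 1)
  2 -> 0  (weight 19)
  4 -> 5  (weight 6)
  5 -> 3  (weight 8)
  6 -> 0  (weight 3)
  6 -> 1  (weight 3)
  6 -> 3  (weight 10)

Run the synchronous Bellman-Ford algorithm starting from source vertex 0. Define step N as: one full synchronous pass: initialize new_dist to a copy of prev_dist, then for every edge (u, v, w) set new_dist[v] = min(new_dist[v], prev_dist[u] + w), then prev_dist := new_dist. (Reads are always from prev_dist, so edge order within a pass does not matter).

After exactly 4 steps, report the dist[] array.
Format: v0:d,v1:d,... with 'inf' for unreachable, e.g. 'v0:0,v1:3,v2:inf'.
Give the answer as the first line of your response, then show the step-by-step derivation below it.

v0:0,v1:inf,v2:5,v3:15,v4:1,v5:7,v6:inf

step 1: dist = v0:0,v1:inf,v2:5,v3:inf,v4:1,v5:inf,v6:inf
step 2: dist = v0:0,v1:inf,v2:5,v3:inf,v4:1,v5:7,v6:inf
step 3: dist = v0:0,v1:inf,v2:5,v3:15,v4:1,v5:7,v6:inf
step 4: dist = v0:0,v1:inf,v2:5,v3:15,v4:1,v5:7,v6:inf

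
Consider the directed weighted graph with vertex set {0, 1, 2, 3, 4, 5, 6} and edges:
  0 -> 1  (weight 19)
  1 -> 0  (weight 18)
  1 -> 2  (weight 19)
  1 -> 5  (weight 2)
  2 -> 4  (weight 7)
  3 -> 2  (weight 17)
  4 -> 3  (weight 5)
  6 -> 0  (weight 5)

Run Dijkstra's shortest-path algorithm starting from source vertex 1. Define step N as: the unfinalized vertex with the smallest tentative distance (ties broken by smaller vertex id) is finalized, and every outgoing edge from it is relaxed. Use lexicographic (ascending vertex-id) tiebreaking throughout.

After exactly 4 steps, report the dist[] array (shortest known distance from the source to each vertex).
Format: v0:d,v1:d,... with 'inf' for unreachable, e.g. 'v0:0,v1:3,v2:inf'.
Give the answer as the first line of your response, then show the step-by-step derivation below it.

v0:18,v1:0,v2:19,v3:inf,v4:26,v5:2,v6:inf

step 1: dist = v0:18,v1:0,v2:19,v3:inf,v4:inf,v5:2,v6:inf
step 2: dist = v0:18,v1:0,v2:19,v3:inf,v4:inf,v5:2,v6:inf
step 3: dist = v0:18,v1:0,v2:19,v3:inf,v4:inf,v5:2,v6:inf
step 4: dist = v0:18,v1:0,v2:19,v3:inf,v4:26,v5:2,v6:inf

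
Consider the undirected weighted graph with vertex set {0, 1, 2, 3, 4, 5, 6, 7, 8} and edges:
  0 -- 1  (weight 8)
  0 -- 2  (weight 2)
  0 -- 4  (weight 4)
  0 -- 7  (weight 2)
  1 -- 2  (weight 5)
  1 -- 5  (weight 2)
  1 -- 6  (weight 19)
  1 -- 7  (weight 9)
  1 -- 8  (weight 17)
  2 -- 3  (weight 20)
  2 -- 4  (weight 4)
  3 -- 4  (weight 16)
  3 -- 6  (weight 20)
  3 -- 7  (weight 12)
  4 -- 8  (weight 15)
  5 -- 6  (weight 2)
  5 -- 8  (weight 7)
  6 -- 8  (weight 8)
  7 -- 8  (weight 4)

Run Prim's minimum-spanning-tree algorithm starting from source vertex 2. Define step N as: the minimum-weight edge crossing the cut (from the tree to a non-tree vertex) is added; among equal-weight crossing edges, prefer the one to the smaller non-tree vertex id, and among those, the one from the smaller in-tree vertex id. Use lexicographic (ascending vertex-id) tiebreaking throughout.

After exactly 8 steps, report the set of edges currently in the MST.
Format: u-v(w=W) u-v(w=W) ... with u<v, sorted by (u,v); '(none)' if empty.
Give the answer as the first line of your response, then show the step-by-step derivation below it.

0-2(w=2) 0-4(w=4) 0-7(w=2) 1-2(w=5) 1-5(w=2) 3-7(w=12) 5-6(w=2) 7-8(w=4)

step 1: add edge 0-2 (w=2); MST = {0-2(w=2)}
step 2: add edge 0-7 (w=2); MST = {0-2(w=2) 0-7(w=2)}
step 3: add edge 0-4 (w=4); MST = {0-2(w=2) 0-4(w=4) 0-7(w=2)}
step 4: add edge 7-8 (w=4); MST = {0-2(w=2) 0-4(w=4) 0-7(w=2) 7-8(w=4)}
step 5: add edge 1-2 (w=5); MST = {0-2(w=2) 0-4(w=4) 0-7(w=2) 1-2(w=5) 7-8(w=4)}
step 6: add edge 1-5 (w=2); MST = {0-2(w=2) 0-4(w=4) 0-7(w=2) 1-2(w=5) 1-5(w=2) 7-8(w=4)}
step 7: add edge 5-6 (w=2); MST = {0-2(w=2) 0-4(w=4) 0-7(w=2) 1-2(w=5) 1-5(w=2) 5-6(w=2) 7-8(w=4)}
step 8: add edge 3-7 (w=12); MST = {0-2(w=2) 0-4(w=4) 0-7(w=2) 1-2(w=5) 1-5(w=2) 3-7(w=12) 5-6(w=2) 7-8(w=4)}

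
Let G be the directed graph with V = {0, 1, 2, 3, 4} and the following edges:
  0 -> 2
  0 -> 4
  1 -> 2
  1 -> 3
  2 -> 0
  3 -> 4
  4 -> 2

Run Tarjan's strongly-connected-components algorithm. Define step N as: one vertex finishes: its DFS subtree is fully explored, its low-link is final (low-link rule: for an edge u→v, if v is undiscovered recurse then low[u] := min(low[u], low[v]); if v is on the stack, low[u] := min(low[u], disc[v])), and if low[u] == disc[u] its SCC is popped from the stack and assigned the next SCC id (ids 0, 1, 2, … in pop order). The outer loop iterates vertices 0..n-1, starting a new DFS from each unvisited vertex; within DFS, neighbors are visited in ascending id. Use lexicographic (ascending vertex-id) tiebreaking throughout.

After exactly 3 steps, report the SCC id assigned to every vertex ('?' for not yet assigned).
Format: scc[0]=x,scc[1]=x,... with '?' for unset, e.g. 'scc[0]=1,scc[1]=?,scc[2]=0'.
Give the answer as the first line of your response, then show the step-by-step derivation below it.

scc[0]=0,scc[1]=?,scc[2]=0,scc[3]=?,scc[4]=0

step 1: low=(low[0]=0,low[1]=?,low[2]=0,low[3]=?,low[4]=?); scc=(scc[0]=?,scc[1]=?,scc[2]=?,scc[3]=?,scc[4]=?)
step 2: low=(low[0]=0,low[1]=?,low[2]=0,low[3]=?,low[4]=1); scc=(scc[0]=?,scc[1]=?,scc[2]=?,scc[3]=?,scc[4]=?)
step 3: low=(low[0]=0,low[1]=?,low[2]=0,low[3]=?,low[4]=1); scc=(scc[0]=0,scc[1]=?,scc[2]=0,scc[3]=?,scc[4]=0)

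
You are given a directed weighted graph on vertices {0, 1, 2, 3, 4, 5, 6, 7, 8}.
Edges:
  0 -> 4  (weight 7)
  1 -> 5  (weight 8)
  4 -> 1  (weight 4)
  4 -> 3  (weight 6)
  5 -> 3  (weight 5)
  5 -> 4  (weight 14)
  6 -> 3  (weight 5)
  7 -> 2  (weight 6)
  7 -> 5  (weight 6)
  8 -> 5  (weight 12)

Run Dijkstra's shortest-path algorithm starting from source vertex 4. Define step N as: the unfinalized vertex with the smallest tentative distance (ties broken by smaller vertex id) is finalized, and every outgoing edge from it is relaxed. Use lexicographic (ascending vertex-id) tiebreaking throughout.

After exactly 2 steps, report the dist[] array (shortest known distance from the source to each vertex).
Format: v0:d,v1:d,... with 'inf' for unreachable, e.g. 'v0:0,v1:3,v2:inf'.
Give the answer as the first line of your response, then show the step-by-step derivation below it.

v0:inf,v1:4,v2:inf,v3:6,v4:0,v5:12,v6:inf,v7:inf,v8:inf

step 1: dist = v0:inf,v1:4,v2:inf,v3:6,v4:0,v5:inf,v6:inf,v7:inf,v8:inf
step 2: dist = v0:inf,v1:4,v2:inf,v3:6,v4:0,v5:12,v6:inf,v7:inf,v8:inf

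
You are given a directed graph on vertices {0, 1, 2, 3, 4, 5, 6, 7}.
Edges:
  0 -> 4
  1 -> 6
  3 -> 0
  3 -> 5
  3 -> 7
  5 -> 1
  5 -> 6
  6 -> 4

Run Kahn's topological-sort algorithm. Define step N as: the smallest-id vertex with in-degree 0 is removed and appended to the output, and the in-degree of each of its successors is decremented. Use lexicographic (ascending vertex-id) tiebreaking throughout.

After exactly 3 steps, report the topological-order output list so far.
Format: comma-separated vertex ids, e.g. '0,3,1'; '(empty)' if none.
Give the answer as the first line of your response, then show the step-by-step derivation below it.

2,3,0

step 1: output 2; order=[2]; indeg=(1,1,0,0,2,1,2,1)
step 2: output 3; order=[2,3]; indeg=(0,1,0,0,2,0,2,0)
step 3: output 0; order=[2,3,0]; indeg=(0,1,0,0,1,0,2,0)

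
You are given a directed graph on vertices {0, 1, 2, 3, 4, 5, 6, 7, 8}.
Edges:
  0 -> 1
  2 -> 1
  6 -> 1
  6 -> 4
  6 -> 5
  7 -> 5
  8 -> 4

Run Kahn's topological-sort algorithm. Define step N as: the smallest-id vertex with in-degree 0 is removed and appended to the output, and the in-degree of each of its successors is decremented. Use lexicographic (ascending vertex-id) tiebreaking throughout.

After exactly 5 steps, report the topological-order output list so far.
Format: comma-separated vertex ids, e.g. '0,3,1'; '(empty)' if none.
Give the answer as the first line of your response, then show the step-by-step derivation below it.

0,2,3,6,1

step 1: output 0; order=[0]; indeg=(0,2,0,0,2,2,0,0,0)
step 2: output 2; order=[0,2]; indeg=(0,1,0,0,2,2,0,0,0)
step 3: output 3; order=[0,2,3]; indeg=(0,1,0,0,2,2,0,0,0)
step 4: output 6; order=[0,2,3,6]; indeg=(0,0,0,0,1,1,0,0,0)
step 5: output 1; order=[0,2,3,6,1]; indeg=(0,0,0,0,1,1,0,0,0)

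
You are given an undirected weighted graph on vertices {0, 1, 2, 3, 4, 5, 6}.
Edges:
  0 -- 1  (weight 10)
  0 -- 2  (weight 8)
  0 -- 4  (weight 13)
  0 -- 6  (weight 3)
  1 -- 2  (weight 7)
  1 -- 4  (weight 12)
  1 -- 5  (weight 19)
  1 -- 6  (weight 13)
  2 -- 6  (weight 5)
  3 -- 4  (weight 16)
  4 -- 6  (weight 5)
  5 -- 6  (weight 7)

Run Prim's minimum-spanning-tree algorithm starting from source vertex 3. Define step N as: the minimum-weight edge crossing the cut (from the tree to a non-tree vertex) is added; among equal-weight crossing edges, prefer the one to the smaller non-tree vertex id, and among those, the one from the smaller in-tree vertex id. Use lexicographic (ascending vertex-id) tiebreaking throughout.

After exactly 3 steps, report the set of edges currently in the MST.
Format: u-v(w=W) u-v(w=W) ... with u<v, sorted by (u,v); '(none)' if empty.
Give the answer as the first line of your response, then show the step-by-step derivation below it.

0-6(w=3) 3-4(w=16) 4-6(w=5)

step 1: add edge 3-4 (w=16); MST = {3-4(w=16)}
step 2: add edge 4-6 (w=5); MST = {3-4(w=16) 4-6(w=5)}
step 3: add edge 0-6 (w=3); MST = {0-6(w=3) 3-4(w=16) 4-6(w=5)}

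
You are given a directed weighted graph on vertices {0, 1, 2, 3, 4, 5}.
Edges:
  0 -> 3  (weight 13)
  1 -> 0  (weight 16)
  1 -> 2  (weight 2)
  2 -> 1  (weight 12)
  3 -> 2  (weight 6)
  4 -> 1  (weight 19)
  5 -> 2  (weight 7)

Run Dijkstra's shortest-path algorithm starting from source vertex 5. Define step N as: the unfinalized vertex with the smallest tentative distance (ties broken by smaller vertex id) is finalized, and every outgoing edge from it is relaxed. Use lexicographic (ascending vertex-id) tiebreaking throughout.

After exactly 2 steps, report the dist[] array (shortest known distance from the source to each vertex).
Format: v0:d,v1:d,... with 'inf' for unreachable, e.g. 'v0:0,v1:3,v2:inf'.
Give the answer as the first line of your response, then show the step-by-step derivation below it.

v0:inf,v1:19,v2:7,v3:inf,v4:inf,v5:0

step 1: dist = v0:inf,v1:inf,v2:7,v3:inf,v4:inf,v5:0
step 2: dist = v0:inf,v1:19,v2:7,v3:inf,v4:inf,v5:0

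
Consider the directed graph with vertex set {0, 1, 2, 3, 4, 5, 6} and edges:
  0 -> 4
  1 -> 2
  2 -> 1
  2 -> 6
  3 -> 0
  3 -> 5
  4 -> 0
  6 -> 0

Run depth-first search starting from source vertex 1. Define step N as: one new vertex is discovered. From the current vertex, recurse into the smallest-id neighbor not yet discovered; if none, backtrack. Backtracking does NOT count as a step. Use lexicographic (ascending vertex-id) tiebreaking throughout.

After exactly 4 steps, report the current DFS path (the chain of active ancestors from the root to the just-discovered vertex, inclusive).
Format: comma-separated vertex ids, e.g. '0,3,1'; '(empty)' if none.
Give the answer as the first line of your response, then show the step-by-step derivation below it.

1,2,6,0

step 1: discover 1; path=1; order=1
step 2: discover 2; path=1>2; order=1,2
step 3: discover 6; path=1>2>6; order=1,2,6
step 4: discover 0; path=1>2>6>0; order=1,2,6,0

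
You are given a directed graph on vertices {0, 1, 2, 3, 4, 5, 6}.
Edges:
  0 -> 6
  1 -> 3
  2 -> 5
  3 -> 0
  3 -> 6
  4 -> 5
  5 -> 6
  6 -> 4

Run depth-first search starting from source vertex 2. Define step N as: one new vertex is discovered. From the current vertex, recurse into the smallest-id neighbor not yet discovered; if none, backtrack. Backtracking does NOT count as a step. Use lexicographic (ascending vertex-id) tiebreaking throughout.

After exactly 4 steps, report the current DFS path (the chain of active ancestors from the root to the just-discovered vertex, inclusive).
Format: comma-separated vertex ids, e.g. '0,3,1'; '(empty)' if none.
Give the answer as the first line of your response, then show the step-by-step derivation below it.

2,5,6,4

step 1: discover 2; path=2; order=2
step 2: discover 5; path=2>5; order=2,5
step 3: discover 6; path=2>5>6; order=2,5,6
step 4: discover 4; path=2>5>6>4; order=2,5,6,4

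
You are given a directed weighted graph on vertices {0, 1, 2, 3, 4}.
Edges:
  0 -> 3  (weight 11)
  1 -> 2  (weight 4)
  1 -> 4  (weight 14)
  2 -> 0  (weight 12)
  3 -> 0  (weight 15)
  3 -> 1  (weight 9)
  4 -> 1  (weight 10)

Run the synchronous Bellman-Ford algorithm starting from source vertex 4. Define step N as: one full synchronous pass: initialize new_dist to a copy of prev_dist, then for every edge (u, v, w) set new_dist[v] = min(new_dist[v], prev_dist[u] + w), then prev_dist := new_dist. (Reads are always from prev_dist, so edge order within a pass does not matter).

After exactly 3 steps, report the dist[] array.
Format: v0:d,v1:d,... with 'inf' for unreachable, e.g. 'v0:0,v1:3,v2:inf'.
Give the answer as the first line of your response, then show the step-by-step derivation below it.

v0:26,v1:10,v2:14,v3:inf,v4:0

step 1: dist = v0:inf,v1:10,v2:inf,v3:inf,v4:0
step 2: dist = v0:inf,v1:10,v2:14,v3:inf,v4:0
step 3: dist = v0:26,v1:10,v2:14,v3:inf,v4:0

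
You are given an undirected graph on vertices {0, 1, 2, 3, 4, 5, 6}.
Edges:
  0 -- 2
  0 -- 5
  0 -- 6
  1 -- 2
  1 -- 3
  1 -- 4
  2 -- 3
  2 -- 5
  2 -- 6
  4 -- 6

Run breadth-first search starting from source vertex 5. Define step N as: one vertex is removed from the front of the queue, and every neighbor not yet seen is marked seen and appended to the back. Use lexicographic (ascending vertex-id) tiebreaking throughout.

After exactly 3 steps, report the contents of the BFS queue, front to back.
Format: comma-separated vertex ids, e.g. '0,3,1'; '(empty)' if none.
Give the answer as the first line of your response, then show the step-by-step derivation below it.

6,1,3

step 1: dequeue 5; queue=[0,2]; order=5
step 2: dequeue 0; queue=[2,6]; order=5,0
step 3: dequeue 2; queue=[6,1,3]; order=5,0,2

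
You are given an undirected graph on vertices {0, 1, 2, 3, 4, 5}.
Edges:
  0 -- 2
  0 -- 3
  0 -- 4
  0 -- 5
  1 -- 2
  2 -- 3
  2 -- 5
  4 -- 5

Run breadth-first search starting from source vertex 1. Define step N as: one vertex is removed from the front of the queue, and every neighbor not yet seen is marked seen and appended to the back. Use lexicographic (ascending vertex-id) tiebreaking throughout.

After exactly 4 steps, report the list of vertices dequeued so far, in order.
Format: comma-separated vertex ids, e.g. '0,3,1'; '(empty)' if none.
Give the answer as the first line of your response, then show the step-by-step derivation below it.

1,2,0,3

step 1: dequeue 1; queue=[2]; order=1
step 2: dequeue 2; queue=[0,3,5]; order=1,2
step 3: dequeue 0; queue=[3,5,4]; order=1,2,0
step 4: dequeue 3; queue=[5,4]; order=1,2,0,3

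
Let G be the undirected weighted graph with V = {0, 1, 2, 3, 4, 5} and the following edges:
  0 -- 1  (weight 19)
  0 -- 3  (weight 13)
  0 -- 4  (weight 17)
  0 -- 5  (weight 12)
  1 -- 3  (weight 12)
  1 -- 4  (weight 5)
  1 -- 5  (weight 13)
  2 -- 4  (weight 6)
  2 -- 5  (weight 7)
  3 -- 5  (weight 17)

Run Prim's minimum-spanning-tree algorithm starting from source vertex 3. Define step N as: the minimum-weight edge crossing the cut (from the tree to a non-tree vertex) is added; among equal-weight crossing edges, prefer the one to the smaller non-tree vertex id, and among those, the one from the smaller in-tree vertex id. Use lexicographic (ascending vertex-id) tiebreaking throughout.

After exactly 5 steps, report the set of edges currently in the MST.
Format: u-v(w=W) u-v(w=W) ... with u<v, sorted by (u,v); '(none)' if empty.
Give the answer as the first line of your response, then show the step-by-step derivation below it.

0-5(w=12) 1-3(w=12) 1-4(w=5) 2-4(w=6) 2-5(w=7)

step 1: add edge 1-3 (w=12); MST = {1-3(w=12)}
step 2: add edge 1-4 (w=5); MST = {1-3(w=12) 1-4(w=5)}
step 3: add edge 2-4 (w=6); MST = {1-3(w=12) 1-4(w=5) 2-4(w=6)}
step 4: add edge 2-5 (w=7); MST = {1-3(w=12) 1-4(w=5) 2-4(w=6) 2-5(w=7)}
step 5: add edge 0-5 (w=12); MST = {0-5(w=12) 1-3(w=12) 1-4(w=5) 2-4(w=6) 2-5(w=7)}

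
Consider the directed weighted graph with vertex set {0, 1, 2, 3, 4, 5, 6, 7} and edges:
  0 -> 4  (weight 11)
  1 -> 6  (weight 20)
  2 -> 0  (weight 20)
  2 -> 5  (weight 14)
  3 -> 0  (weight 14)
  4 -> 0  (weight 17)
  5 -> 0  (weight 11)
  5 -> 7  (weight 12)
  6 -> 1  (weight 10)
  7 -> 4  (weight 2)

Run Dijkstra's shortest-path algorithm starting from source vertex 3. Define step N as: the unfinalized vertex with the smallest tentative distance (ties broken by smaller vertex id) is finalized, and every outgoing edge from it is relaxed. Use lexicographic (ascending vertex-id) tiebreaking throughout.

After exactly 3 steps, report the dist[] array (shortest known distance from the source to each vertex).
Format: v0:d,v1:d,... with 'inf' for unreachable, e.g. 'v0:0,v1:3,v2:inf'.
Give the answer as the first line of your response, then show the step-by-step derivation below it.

v0:14,v1:inf,v2:inf,v3:0,v4:25,v5:inf,v6:inf,v7:inf

step 1: dist = v0:14,v1:inf,v2:inf,v3:0,v4:inf,v5:inf,v6:inf,v7:inf
step 2: dist = v0:14,v1:inf,v2:inf,v3:0,v4:25,v5:inf,v6:inf,v7:inf
step 3: dist = v0:14,v1:inf,v2:inf,v3:0,v4:25,v5:inf,v6:inf,v7:inf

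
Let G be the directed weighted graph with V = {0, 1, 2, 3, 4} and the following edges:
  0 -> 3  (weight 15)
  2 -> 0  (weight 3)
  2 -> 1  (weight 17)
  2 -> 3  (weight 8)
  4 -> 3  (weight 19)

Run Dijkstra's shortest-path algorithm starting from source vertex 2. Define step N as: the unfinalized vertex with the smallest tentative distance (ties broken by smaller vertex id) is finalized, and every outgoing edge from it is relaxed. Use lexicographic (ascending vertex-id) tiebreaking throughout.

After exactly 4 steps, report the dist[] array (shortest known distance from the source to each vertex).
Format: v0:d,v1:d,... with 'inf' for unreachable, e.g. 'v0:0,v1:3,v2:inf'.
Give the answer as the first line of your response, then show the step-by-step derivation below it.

v0:3,v1:17,v2:0,v3:8,v4:inf

step 1: dist = v0:3,v1:17,v2:0,v3:8,v4:inf
step 2: dist = v0:3,v1:17,v2:0,v3:8,v4:inf
step 3: dist = v0:3,v1:17,v2:0,v3:8,v4:inf
step 4: dist = v0:3,v1:17,v2:0,v3:8,v4:inf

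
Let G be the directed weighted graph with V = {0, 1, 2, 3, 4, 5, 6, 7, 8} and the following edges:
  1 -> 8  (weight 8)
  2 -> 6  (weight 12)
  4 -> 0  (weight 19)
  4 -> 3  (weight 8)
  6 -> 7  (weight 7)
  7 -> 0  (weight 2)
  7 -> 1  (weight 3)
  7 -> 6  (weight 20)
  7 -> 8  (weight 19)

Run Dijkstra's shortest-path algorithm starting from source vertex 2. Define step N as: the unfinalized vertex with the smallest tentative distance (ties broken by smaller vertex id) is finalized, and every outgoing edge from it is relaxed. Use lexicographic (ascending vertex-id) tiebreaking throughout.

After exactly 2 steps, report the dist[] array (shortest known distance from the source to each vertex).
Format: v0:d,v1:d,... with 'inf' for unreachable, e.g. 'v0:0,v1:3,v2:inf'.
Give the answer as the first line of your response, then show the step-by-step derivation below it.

v0:inf,v1:inf,v2:0,v3:inf,v4:inf,v5:inf,v6:12,v7:19,v8:inf

step 1: dist = v0:inf,v1:inf,v2:0,v3:inf,v4:inf,v5:inf,v6:12,v7:inf,v8:inf
step 2: dist = v0:inf,v1:inf,v2:0,v3:inf,v4:inf,v5:inf,v6:12,v7:19,v8:inf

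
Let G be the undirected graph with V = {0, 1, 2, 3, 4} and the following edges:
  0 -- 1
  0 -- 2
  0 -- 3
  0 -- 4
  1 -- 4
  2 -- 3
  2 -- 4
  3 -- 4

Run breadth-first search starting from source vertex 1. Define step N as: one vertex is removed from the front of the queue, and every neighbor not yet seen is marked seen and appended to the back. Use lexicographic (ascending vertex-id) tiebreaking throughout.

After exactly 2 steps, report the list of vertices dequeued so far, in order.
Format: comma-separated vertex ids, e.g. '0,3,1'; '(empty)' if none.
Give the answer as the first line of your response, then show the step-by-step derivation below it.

1,0

step 1: dequeue 1; queue=[0,4]; order=1
step 2: dequeue 0; queue=[4,2,3]; order=1,0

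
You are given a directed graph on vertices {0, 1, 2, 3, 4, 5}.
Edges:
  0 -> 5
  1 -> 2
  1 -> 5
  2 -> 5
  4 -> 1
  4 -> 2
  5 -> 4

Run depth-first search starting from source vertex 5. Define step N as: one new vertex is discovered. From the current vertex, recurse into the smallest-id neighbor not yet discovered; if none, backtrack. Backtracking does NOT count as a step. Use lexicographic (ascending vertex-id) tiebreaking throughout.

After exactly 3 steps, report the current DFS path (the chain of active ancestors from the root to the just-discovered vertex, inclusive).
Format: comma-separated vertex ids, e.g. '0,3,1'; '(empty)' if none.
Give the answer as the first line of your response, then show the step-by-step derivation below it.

5,4,1

step 1: discover 5; path=5; order=5
step 2: discover 4; path=5>4; order=5,4
step 3: discover 1; path=5>4>1; order=5,4,1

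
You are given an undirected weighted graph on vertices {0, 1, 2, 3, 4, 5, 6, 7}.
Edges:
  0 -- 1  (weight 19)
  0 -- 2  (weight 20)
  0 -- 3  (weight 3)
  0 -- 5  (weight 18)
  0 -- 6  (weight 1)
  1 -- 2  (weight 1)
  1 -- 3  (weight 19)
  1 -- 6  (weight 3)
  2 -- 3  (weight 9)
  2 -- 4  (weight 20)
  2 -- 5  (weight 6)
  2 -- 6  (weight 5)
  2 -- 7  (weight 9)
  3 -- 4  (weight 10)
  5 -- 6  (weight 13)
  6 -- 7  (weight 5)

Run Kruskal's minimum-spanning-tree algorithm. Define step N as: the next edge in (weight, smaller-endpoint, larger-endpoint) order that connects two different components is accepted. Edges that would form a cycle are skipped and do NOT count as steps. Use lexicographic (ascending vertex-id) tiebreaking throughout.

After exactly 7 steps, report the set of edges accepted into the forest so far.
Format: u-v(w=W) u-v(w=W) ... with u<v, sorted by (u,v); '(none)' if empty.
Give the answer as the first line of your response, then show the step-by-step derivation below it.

0-3(w=3) 0-6(w=1) 1-2(w=1) 1-6(w=3) 2-5(w=6) 3-4(w=10) 6-7(w=5)

step 1: add edge 0-6 (w=1); MST = {0-6(w=1)}
step 2: add edge 1-2 (w=1); MST = {0-6(w=1) 1-2(w=1)}
step 3: add edge 0-3 (w=3); MST = {0-3(w=3) 0-6(w=1) 1-2(w=1)}
step 4: add edge 1-6 (w=3); MST = {0-3(w=3) 0-6(w=1) 1-2(w=1) 1-6(w=3)}
step 5: add edge 6-7 (w=5); MST = {0-3(w=3) 0-6(w=1) 1-2(w=1) 1-6(w=3) 6-7(w=5)}
step 6: add edge 2-5 (w=6); MST = {0-3(w=3) 0-6(w=1) 1-2(w=1) 1-6(w=3) 2-5(w=6) 6-7(w=5)}
step 7: add edge 3-4 (w=10); MST = {0-3(w=3) 0-6(w=1) 1-2(w=1) 1-6(w=3) 2-5(w=6) 3-4(w=10) 6-7(w=5)}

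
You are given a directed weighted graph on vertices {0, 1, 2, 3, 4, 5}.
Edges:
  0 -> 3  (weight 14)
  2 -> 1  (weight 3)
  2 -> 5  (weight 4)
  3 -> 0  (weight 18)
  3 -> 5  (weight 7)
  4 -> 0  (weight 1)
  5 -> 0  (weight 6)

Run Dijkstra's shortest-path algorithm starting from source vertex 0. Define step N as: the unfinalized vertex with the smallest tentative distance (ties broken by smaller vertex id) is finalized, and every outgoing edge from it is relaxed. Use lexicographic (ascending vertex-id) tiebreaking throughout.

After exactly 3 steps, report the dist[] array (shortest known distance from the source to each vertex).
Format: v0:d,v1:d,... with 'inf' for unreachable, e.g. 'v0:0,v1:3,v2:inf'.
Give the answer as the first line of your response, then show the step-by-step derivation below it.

v0:0,v1:inf,v2:inf,v3:14,v4:inf,v5:21

step 1: dist = v0:0,v1:inf,v2:inf,v3:14,v4:inf,v5:inf
step 2: dist = v0:0,v1:inf,v2:inf,v3:14,v4:inf,v5:21
step 3: dist = v0:0,v1:inf,v2:inf,v3:14,v4:inf,v5:21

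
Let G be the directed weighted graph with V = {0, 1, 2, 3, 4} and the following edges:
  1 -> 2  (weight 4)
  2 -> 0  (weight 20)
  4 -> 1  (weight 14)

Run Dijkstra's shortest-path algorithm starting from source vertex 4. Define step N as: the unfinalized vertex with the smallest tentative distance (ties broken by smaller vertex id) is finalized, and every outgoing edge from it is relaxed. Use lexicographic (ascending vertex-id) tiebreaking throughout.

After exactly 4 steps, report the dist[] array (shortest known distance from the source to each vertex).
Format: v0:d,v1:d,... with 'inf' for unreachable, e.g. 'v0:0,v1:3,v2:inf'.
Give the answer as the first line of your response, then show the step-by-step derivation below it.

v0:38,v1:14,v2:18,v3:inf,v4:0

step 1: dist = v0:inf,v1:14,v2:inf,v3:inf,v4:0
step 2: dist = v0:inf,v1:14,v2:18,v3:inf,v4:0
step 3: dist = v0:38,v1:14,v2:18,v3:inf,v4:0
step 4: dist = v0:38,v1:14,v2:18,v3:inf,v4:0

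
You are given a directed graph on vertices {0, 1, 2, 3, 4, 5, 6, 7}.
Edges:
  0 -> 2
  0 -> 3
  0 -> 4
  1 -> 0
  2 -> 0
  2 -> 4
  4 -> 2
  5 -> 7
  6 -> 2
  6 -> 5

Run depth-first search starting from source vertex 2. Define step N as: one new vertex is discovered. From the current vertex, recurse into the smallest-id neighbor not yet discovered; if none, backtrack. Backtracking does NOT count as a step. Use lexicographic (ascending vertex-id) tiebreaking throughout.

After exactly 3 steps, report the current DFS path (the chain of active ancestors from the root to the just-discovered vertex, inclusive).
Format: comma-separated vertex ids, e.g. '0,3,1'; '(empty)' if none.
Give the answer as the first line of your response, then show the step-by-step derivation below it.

2,0,3

step 1: discover 2; path=2; order=2
step 2: discover 0; path=2>0; order=2,0
step 3: discover 3; path=2>0>3; order=2,0,3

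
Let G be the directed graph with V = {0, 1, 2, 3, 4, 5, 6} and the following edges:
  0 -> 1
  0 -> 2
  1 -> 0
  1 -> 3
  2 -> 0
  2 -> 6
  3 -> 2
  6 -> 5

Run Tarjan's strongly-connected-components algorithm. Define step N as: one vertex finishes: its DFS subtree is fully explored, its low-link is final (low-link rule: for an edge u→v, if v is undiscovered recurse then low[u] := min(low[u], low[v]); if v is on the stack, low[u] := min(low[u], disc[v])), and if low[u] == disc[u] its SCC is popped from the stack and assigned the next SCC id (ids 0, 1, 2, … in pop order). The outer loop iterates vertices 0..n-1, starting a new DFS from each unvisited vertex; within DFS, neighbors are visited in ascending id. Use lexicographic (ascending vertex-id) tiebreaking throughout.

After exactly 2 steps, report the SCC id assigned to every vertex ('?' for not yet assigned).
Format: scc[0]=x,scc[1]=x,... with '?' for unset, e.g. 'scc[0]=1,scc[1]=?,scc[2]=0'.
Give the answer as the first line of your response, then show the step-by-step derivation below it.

scc[0]=?,scc[1]=?,scc[2]=?,scc[3]=?,scc[4]=?,scc[5]=0,scc[6]=1

step 1: low=(low[0]=0,low[1]=0,low[2]=0,low[3]=2,low[4]=?,low[5]=5,low[6]=4); scc=(scc[0]=?,scc[1]=?,scc[2]=?,scc[3]=?,scc[4]=?,scc[5]=0,scc[6]=?)
step 2: low=(low[0]=0,low[1]=0,low[2]=0,low[3]=2,low[4]=?,low[5]=5,low[6]=4); scc=(scc[0]=?,scc[1]=?,scc[2]=?,scc[3]=?,scc[4]=?,scc[5]=0,scc[6]=1)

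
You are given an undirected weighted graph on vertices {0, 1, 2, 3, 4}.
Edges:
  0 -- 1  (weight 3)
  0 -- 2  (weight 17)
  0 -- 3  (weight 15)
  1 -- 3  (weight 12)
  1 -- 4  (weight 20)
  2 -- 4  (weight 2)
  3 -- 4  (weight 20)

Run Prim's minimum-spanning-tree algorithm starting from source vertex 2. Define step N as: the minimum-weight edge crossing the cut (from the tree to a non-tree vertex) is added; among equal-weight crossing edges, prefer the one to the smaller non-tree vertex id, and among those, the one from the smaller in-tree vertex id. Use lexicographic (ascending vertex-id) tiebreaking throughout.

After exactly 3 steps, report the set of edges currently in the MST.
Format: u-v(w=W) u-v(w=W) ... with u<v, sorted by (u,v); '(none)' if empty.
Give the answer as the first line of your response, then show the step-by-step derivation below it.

0-1(w=3) 0-2(w=17) 2-4(w=2)

step 1: add edge 2-4 (w=2); MST = {2-4(w=2)}
step 2: add edge 0-2 (w=17); MST = {0-2(w=17) 2-4(w=2)}
step 3: add edge 0-1 (w=3); MST = {0-1(w=3) 0-2(w=17) 2-4(w=2)}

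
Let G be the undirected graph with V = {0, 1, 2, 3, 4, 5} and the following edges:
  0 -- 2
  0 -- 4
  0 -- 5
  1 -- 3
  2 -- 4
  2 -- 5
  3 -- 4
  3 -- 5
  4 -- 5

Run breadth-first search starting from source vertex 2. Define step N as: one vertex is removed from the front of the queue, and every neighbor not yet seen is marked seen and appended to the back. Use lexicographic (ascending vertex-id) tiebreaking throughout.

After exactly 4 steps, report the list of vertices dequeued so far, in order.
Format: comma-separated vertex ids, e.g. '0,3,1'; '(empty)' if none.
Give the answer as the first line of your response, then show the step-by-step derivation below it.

2,0,4,5

step 1: dequeue 2; queue=[0,4,5]; order=2
step 2: dequeue 0; queue=[4,5]; order=2,0
step 3: dequeue 4; queue=[5,3]; order=2,0,4
step 4: dequeue 5; queue=[3]; order=2,0,4,5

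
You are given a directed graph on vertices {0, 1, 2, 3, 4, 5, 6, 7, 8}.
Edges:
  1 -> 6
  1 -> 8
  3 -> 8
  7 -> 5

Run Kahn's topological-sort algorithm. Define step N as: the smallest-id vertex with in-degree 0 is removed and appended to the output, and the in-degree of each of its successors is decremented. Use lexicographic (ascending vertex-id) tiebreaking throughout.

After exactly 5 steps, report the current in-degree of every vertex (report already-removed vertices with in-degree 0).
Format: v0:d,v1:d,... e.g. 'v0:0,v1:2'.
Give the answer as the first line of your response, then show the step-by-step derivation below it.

v0:0,v1:0,v2:0,v3:0,v4:0,v5:1,v6:0,v7:0,v8:0

step 1: output 0; order=[0]; indeg=(0,0,0,0,0,1,1,0,2)
step 2: output 1; order=[0,1]; indeg=(0,0,0,0,0,1,0,0,1)
step 3: output 2; order=[0,1,2]; indeg=(0,0,0,0,0,1,0,0,1)
step 4: output 3; order=[0,1,2,3]; indeg=(0,0,0,0,0,1,0,0,0)
step 5: output 4; order=[0,1,2,3,4]; indeg=(0,0,0,0,0,1,0,0,0)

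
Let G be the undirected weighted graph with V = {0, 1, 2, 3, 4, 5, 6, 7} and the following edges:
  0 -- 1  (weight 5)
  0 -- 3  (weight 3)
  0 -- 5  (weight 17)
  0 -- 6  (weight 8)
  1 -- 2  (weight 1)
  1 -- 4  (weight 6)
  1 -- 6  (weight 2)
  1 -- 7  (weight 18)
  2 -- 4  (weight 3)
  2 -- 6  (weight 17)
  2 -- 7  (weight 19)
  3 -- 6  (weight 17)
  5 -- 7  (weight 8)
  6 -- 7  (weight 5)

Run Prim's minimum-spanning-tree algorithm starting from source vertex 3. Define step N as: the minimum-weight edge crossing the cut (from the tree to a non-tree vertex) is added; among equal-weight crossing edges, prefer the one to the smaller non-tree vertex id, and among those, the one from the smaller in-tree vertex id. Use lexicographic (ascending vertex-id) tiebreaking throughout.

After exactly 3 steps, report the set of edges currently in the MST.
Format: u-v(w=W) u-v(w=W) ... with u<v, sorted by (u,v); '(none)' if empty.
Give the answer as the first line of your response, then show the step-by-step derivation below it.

0-1(w=5) 0-3(w=3) 1-2(w=1)

step 1: add edge 0-3 (w=3); MST = {0-3(w=3)}
step 2: add edge 0-1 (w=5); MST = {0-1(w=5) 0-3(w=3)}
step 3: add edge 1-2 (w=1); MST = {0-1(w=5) 0-3(w=3) 1-2(w=1)}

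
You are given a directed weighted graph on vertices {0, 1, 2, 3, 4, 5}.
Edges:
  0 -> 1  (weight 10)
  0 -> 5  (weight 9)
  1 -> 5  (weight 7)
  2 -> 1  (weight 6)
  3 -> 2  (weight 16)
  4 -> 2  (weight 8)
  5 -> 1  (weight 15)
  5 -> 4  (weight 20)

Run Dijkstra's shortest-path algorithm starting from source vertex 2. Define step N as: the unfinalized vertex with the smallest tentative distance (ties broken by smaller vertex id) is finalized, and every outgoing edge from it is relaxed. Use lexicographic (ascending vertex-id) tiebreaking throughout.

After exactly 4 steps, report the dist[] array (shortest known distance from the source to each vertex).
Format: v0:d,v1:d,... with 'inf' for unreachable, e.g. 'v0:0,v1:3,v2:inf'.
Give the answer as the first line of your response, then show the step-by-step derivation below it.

v0:inf,v1:6,v2:0,v3:inf,v4:33,v5:13

step 1: dist = v0:inf,v1:6,v2:0,v3:inf,v4:inf,v5:inf
step 2: dist = v0:inf,v1:6,v2:0,v3:inf,v4:inf,v5:13
step 3: dist = v0:inf,v1:6,v2:0,v3:inf,v4:33,v5:13
step 4: dist = v0:inf,v1:6,v2:0,v3:inf,v4:33,v5:13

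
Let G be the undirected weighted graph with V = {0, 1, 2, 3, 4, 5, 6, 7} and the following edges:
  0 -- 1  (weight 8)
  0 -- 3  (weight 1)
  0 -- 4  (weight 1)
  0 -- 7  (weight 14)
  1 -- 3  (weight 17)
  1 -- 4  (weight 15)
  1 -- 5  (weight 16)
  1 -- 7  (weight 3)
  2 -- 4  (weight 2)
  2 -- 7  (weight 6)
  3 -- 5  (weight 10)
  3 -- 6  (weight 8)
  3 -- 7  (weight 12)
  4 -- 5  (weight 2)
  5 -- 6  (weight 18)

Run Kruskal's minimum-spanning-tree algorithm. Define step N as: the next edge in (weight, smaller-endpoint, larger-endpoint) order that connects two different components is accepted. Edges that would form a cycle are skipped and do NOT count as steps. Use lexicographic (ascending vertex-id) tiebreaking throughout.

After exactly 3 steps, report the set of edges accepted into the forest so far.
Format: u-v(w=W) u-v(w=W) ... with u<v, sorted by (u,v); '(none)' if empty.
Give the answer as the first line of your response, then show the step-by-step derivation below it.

0-3(w=1) 0-4(w=1) 2-4(w=2)

step 1: add edge 0-3 (w=1); MST = {0-3(w=1)}
step 2: add edge 0-4 (w=1); MST = {0-3(w=1) 0-4(w=1)}
step 3: add edge 2-4 (w=2); MST = {0-3(w=1) 0-4(w=1) 2-4(w=2)}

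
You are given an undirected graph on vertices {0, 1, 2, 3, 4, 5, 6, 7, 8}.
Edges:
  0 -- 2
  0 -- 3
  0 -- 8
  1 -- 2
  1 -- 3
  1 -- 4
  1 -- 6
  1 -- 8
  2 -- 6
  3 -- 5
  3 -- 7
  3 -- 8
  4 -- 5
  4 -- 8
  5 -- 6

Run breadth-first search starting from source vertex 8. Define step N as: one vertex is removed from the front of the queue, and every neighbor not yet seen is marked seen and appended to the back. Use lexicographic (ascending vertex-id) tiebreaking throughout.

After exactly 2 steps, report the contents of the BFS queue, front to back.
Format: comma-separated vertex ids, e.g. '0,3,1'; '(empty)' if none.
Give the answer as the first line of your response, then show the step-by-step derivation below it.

1,3,4,2

step 1: dequeue 8; queue=[0,1,3,4]; order=8
step 2: dequeue 0; queue=[1,3,4,2]; order=8,0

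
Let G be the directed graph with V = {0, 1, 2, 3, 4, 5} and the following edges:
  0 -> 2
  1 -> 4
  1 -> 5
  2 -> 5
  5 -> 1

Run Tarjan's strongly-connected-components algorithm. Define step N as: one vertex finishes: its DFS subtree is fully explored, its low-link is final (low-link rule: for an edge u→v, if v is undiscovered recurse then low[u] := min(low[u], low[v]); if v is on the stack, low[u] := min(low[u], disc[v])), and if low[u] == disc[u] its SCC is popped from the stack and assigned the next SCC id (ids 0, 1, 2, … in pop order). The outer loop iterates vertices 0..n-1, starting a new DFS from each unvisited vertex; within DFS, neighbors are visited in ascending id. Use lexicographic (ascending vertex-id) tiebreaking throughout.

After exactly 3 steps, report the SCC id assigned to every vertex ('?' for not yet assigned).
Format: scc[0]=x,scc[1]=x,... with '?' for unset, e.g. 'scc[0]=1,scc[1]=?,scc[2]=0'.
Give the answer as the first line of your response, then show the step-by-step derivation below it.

scc[0]=?,scc[1]=1,scc[2]=?,scc[3]=?,scc[4]=0,scc[5]=1

step 1: low=(low[0]=0,low[1]=3,low[2]=1,low[3]=?,low[4]=4,low[5]=2); scc=(scc[0]=?,scc[1]=?,scc[2]=?,scc[3]=?,scc[4]=0,scc[5]=?)
step 2: low=(low[0]=0,low[1]=2,low[2]=1,low[3]=?,low[4]=4,low[5]=2); scc=(scc[0]=?,scc[1]=?,scc[2]=?,scc[3]=?,scc[4]=0,scc[5]=?)
step 3: low=(low[0]=0,low[1]=2,low[2]=1,low[3]=?,low[4]=4,low[5]=2); scc=(scc[0]=?,scc[1]=1,scc[2]=?,scc[3]=?,scc[4]=0,scc[5]=1)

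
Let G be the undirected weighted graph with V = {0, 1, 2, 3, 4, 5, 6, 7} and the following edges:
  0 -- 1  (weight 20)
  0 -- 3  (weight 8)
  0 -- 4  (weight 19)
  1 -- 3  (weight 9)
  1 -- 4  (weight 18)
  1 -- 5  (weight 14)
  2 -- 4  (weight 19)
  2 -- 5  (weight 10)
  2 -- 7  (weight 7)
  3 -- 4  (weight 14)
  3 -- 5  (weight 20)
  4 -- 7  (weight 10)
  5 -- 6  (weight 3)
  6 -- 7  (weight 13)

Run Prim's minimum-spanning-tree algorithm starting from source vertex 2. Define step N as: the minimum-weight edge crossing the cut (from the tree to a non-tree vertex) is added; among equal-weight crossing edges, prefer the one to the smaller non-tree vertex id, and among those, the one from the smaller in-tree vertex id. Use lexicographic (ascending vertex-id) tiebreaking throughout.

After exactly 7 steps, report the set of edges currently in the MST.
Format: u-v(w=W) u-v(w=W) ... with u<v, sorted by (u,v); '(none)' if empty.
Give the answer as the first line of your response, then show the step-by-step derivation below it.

0-3(w=8) 1-3(w=9) 1-5(w=14) 2-5(w=10) 2-7(w=7) 4-7(w=10) 5-6(w=3)

step 1: add edge 2-7 (w=7); MST = {2-7(w=7)}
step 2: add edge 4-7 (w=10); MST = {2-7(w=7) 4-7(w=10)}
step 3: add edge 2-5 (w=10); MST = {2-5(w=10) 2-7(w=7) 4-7(w=10)}
step 4: add edge 5-6 (w=3); MST = {2-5(w=10) 2-7(w=7) 4-7(w=10) 5-6(w=3)}
step 5: add edge 1-5 (w=14); MST = {1-5(w=14) 2-5(w=10) 2-7(w=7) 4-7(w=10) 5-6(w=3)}
step 6: add edge 1-3 (w=9); MST = {1-3(w=9) 1-5(w=14) 2-5(w=10) 2-7(w=7) 4-7(w=10) 5-6(w=3)}
step 7: add edge 0-3 (w=8); MST = {0-3(w=8) 1-3(w=9) 1-5(w=14) 2-5(w=10) 2-7(w=7) 4-7(w=10) 5-6(w=3)}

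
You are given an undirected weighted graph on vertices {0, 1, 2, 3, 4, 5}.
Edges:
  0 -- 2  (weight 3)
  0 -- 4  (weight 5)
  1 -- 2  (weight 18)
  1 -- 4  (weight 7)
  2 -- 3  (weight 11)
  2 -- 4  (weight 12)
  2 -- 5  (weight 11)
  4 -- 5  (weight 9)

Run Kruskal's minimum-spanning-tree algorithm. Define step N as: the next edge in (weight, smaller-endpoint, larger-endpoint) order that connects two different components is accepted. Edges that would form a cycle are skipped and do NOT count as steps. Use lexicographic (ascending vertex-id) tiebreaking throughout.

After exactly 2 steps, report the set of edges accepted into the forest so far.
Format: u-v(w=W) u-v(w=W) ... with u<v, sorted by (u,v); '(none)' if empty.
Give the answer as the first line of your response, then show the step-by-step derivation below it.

0-2(w=3) 0-4(w=5)

step 1: add edge 0-2 (w=3); MST = {0-2(w=3)}
step 2: add edge 0-4 (w=5); MST = {0-2(w=3) 0-4(w=5)}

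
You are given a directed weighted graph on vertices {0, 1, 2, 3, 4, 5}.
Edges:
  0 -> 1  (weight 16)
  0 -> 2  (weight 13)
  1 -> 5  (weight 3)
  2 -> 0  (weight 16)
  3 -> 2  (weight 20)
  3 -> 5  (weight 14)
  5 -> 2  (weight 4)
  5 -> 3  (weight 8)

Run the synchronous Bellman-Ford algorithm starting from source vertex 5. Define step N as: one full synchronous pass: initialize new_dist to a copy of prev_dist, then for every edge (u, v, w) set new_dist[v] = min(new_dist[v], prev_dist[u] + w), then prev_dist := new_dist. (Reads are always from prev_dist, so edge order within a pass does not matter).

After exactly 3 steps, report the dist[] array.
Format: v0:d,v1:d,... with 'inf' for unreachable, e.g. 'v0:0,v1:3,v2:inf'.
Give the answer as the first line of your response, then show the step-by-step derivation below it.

v0:20,v1:36,v2:4,v3:8,v4:inf,v5:0

step 1: dist = v0:inf,v1:inf,v2:4,v3:8,v4:inf,v5:0
step 2: dist = v0:20,v1:inf,v2:4,v3:8,v4:inf,v5:0
step 3: dist = v0:20,v1:36,v2:4,v3:8,v4:inf,v5:0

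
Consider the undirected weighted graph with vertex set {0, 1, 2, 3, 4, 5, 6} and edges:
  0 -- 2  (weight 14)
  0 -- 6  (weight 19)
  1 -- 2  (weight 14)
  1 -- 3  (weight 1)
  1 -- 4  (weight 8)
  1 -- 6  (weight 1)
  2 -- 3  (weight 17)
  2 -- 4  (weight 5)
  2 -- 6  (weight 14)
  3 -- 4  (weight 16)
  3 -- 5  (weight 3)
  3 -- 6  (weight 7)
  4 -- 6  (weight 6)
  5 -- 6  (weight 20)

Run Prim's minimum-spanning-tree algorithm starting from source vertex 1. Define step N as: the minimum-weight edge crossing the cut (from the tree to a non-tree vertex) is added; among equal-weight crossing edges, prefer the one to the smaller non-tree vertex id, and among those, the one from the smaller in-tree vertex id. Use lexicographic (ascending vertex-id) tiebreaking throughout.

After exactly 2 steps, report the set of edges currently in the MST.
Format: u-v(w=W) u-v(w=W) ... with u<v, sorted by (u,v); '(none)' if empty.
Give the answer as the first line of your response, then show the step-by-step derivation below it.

1-3(w=1) 1-6(w=1)

step 1: add edge 1-3 (w=1); MST = {1-3(w=1)}
step 2: add edge 1-6 (w=1); MST = {1-3(w=1) 1-6(w=1)}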